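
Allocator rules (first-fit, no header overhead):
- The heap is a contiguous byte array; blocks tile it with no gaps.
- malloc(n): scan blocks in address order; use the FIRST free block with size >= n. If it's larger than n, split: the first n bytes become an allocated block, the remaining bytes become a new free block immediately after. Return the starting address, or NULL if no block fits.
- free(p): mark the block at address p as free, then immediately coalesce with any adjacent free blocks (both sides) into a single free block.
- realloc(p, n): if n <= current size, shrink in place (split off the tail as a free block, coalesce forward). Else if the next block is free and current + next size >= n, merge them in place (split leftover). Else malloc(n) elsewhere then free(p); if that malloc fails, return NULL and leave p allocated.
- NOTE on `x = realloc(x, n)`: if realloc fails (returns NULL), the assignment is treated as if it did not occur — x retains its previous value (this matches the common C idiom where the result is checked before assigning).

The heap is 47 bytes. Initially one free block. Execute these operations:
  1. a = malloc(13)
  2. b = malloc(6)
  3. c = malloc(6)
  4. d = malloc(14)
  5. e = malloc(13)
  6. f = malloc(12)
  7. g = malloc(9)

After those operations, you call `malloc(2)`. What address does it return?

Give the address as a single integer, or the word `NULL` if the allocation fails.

Answer: 39

Derivation:
Op 1: a = malloc(13) -> a = 0; heap: [0-12 ALLOC][13-46 FREE]
Op 2: b = malloc(6) -> b = 13; heap: [0-12 ALLOC][13-18 ALLOC][19-46 FREE]
Op 3: c = malloc(6) -> c = 19; heap: [0-12 ALLOC][13-18 ALLOC][19-24 ALLOC][25-46 FREE]
Op 4: d = malloc(14) -> d = 25; heap: [0-12 ALLOC][13-18 ALLOC][19-24 ALLOC][25-38 ALLOC][39-46 FREE]
Op 5: e = malloc(13) -> e = NULL; heap: [0-12 ALLOC][13-18 ALLOC][19-24 ALLOC][25-38 ALLOC][39-46 FREE]
Op 6: f = malloc(12) -> f = NULL; heap: [0-12 ALLOC][13-18 ALLOC][19-24 ALLOC][25-38 ALLOC][39-46 FREE]
Op 7: g = malloc(9) -> g = NULL; heap: [0-12 ALLOC][13-18 ALLOC][19-24 ALLOC][25-38 ALLOC][39-46 FREE]
malloc(2): first-fit scan over [0-12 ALLOC][13-18 ALLOC][19-24 ALLOC][25-38 ALLOC][39-46 FREE] -> 39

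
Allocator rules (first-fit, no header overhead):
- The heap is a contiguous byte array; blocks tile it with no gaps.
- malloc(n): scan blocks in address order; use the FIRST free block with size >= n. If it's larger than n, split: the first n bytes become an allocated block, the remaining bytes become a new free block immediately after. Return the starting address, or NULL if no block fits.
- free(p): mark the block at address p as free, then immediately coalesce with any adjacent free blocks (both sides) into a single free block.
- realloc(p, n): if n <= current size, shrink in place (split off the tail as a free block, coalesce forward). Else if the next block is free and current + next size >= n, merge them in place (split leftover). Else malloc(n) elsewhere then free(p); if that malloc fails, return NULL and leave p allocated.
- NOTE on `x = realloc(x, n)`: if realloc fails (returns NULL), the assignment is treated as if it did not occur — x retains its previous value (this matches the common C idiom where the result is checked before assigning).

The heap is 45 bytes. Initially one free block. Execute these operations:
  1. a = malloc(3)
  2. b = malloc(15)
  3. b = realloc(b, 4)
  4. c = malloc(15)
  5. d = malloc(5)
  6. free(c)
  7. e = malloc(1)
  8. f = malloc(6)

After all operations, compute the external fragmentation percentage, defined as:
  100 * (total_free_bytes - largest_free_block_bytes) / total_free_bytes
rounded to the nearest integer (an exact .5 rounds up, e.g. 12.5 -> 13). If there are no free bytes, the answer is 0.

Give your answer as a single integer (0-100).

Answer: 31

Derivation:
Op 1: a = malloc(3) -> a = 0; heap: [0-2 ALLOC][3-44 FREE]
Op 2: b = malloc(15) -> b = 3; heap: [0-2 ALLOC][3-17 ALLOC][18-44 FREE]
Op 3: b = realloc(b, 4) -> b = 3; heap: [0-2 ALLOC][3-6 ALLOC][7-44 FREE]
Op 4: c = malloc(15) -> c = 7; heap: [0-2 ALLOC][3-6 ALLOC][7-21 ALLOC][22-44 FREE]
Op 5: d = malloc(5) -> d = 22; heap: [0-2 ALLOC][3-6 ALLOC][7-21 ALLOC][22-26 ALLOC][27-44 FREE]
Op 6: free(c) -> (freed c); heap: [0-2 ALLOC][3-6 ALLOC][7-21 FREE][22-26 ALLOC][27-44 FREE]
Op 7: e = malloc(1) -> e = 7; heap: [0-2 ALLOC][3-6 ALLOC][7-7 ALLOC][8-21 FREE][22-26 ALLOC][27-44 FREE]
Op 8: f = malloc(6) -> f = 8; heap: [0-2 ALLOC][3-6 ALLOC][7-7 ALLOC][8-13 ALLOC][14-21 FREE][22-26 ALLOC][27-44 FREE]
Free blocks: [8 18] total_free=26 largest=18 -> 100*(26-18)/26 = 800/26 ≈ 30.769 -> rounds to 31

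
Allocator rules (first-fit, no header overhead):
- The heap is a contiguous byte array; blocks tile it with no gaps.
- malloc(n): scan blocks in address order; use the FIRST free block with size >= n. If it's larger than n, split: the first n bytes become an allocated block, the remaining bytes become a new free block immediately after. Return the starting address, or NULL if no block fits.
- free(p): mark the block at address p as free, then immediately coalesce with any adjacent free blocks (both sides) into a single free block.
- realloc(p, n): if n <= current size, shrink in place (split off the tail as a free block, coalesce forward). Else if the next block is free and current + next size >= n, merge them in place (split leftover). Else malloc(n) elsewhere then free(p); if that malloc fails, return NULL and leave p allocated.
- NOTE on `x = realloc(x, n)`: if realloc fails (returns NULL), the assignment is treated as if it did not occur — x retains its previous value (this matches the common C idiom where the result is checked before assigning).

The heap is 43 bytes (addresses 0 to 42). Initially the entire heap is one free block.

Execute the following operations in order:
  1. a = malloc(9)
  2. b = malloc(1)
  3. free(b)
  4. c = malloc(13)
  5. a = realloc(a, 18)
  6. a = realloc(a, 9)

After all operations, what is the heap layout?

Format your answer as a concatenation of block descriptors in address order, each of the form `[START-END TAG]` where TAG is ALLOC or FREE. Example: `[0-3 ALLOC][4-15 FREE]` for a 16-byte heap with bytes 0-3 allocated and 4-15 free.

Answer: [0-8 FREE][9-21 ALLOC][22-30 ALLOC][31-42 FREE]

Derivation:
Op 1: a = malloc(9) -> a = 0; heap: [0-8 ALLOC][9-42 FREE]
Op 2: b = malloc(1) -> b = 9; heap: [0-8 ALLOC][9-9 ALLOC][10-42 FREE]
Op 3: free(b) -> (freed b); heap: [0-8 ALLOC][9-42 FREE]
Op 4: c = malloc(13) -> c = 9; heap: [0-8 ALLOC][9-21 ALLOC][22-42 FREE]
Op 5: a = realloc(a, 18) -> a = 22; heap: [0-8 FREE][9-21 ALLOC][22-39 ALLOC][40-42 FREE]
Op 6: a = realloc(a, 9) -> a = 22; heap: [0-8 FREE][9-21 ALLOC][22-30 ALLOC][31-42 FREE]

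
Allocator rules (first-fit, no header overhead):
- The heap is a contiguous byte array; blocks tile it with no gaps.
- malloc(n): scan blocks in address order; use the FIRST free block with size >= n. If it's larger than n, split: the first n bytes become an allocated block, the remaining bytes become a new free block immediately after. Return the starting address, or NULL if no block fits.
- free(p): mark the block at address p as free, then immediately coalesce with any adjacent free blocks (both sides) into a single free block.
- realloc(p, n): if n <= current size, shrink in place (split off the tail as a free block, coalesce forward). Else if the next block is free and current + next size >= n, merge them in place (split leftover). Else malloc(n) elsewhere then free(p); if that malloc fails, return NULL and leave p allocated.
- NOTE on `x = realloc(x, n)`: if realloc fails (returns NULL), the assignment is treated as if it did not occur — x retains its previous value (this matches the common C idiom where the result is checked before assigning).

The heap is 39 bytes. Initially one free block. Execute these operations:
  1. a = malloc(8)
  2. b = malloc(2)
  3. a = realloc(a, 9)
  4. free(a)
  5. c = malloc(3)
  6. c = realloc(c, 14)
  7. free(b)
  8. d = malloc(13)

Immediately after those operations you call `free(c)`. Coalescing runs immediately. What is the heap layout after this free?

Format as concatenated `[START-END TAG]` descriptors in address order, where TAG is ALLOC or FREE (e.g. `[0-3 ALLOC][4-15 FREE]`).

Op 1: a = malloc(8) -> a = 0; heap: [0-7 ALLOC][8-38 FREE]
Op 2: b = malloc(2) -> b = 8; heap: [0-7 ALLOC][8-9 ALLOC][10-38 FREE]
Op 3: a = realloc(a, 9) -> a = 10; heap: [0-7 FREE][8-9 ALLOC][10-18 ALLOC][19-38 FREE]
Op 4: free(a) -> (freed a); heap: [0-7 FREE][8-9 ALLOC][10-38 FREE]
Op 5: c = malloc(3) -> c = 0; heap: [0-2 ALLOC][3-7 FREE][8-9 ALLOC][10-38 FREE]
Op 6: c = realloc(c, 14) -> c = 10; heap: [0-7 FREE][8-9 ALLOC][10-23 ALLOC][24-38 FREE]
Op 7: free(b) -> (freed b); heap: [0-9 FREE][10-23 ALLOC][24-38 FREE]
Op 8: d = malloc(13) -> d = 24; heap: [0-9 FREE][10-23 ALLOC][24-36 ALLOC][37-38 FREE]
free(c): c = 10 -> block [10-23 ALLOC]; mark free, coalesce with adjacent free neighbors -> [0-23 FREE][24-36 ALLOC][37-38 FREE]

Answer: [0-23 FREE][24-36 ALLOC][37-38 FREE]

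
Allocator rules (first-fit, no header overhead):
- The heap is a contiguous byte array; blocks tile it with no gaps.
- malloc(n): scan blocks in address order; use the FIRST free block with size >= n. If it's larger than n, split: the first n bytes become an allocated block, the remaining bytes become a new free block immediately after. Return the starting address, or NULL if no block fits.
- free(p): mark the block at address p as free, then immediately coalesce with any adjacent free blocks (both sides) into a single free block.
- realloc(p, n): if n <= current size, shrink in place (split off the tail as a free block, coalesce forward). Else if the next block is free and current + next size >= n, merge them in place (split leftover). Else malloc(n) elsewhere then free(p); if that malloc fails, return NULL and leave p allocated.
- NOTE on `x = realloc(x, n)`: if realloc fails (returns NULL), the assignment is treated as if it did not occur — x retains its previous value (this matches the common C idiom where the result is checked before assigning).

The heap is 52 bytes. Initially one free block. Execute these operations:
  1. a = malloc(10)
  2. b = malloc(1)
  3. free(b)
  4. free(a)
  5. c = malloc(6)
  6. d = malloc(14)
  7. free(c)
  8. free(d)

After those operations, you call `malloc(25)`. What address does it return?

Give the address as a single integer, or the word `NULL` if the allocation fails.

Op 1: a = malloc(10) -> a = 0; heap: [0-9 ALLOC][10-51 FREE]
Op 2: b = malloc(1) -> b = 10; heap: [0-9 ALLOC][10-10 ALLOC][11-51 FREE]
Op 3: free(b) -> (freed b); heap: [0-9 ALLOC][10-51 FREE]
Op 4: free(a) -> (freed a); heap: [0-51 FREE]
Op 5: c = malloc(6) -> c = 0; heap: [0-5 ALLOC][6-51 FREE]
Op 6: d = malloc(14) -> d = 6; heap: [0-5 ALLOC][6-19 ALLOC][20-51 FREE]
Op 7: free(c) -> (freed c); heap: [0-5 FREE][6-19 ALLOC][20-51 FREE]
Op 8: free(d) -> (freed d); heap: [0-51 FREE]
malloc(25): first-fit scan over [0-51 FREE] -> 0

Answer: 0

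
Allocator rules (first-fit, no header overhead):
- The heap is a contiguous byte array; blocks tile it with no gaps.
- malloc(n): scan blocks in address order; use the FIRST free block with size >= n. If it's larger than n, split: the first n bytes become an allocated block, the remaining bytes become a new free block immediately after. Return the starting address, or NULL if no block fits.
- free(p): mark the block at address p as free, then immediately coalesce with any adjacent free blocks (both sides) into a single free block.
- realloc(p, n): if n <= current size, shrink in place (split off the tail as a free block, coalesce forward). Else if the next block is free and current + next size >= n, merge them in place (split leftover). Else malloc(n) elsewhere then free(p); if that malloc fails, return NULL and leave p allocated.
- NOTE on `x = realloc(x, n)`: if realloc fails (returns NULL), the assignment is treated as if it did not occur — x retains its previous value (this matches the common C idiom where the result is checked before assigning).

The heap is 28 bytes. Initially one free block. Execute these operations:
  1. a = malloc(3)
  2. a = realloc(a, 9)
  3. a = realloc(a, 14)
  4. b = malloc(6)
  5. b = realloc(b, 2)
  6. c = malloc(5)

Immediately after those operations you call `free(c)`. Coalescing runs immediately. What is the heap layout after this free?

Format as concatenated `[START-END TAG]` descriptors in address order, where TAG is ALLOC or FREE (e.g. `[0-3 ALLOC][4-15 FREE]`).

Op 1: a = malloc(3) -> a = 0; heap: [0-2 ALLOC][3-27 FREE]
Op 2: a = realloc(a, 9) -> a = 0; heap: [0-8 ALLOC][9-27 FREE]
Op 3: a = realloc(a, 14) -> a = 0; heap: [0-13 ALLOC][14-27 FREE]
Op 4: b = malloc(6) -> b = 14; heap: [0-13 ALLOC][14-19 ALLOC][20-27 FREE]
Op 5: b = realloc(b, 2) -> b = 14; heap: [0-13 ALLOC][14-15 ALLOC][16-27 FREE]
Op 6: c = malloc(5) -> c = 16; heap: [0-13 ALLOC][14-15 ALLOC][16-20 ALLOC][21-27 FREE]
free(c): c = 16 -> block [16-20 ALLOC]; mark free, coalesce with adjacent free neighbors -> [0-13 ALLOC][14-15 ALLOC][16-27 FREE]

Answer: [0-13 ALLOC][14-15 ALLOC][16-27 FREE]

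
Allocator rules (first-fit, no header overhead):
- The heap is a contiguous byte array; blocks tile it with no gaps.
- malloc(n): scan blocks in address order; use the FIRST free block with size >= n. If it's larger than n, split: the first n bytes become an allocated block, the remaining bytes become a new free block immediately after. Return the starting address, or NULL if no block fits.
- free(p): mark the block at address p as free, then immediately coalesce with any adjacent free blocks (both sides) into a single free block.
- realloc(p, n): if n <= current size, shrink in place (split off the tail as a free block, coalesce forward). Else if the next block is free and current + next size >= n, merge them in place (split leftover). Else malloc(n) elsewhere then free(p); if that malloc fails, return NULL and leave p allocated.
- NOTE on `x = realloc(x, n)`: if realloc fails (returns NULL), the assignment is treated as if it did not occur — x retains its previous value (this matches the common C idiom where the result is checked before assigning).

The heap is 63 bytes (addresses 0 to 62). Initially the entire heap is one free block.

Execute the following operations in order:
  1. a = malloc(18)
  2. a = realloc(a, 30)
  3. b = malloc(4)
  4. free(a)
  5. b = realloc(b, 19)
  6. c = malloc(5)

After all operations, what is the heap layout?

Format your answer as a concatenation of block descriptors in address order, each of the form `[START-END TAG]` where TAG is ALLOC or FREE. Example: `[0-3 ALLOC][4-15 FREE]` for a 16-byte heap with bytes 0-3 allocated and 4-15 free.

Answer: [0-4 ALLOC][5-29 FREE][30-48 ALLOC][49-62 FREE]

Derivation:
Op 1: a = malloc(18) -> a = 0; heap: [0-17 ALLOC][18-62 FREE]
Op 2: a = realloc(a, 30) -> a = 0; heap: [0-29 ALLOC][30-62 FREE]
Op 3: b = malloc(4) -> b = 30; heap: [0-29 ALLOC][30-33 ALLOC][34-62 FREE]
Op 4: free(a) -> (freed a); heap: [0-29 FREE][30-33 ALLOC][34-62 FREE]
Op 5: b = realloc(b, 19) -> b = 30; heap: [0-29 FREE][30-48 ALLOC][49-62 FREE]
Op 6: c = malloc(5) -> c = 0; heap: [0-4 ALLOC][5-29 FREE][30-48 ALLOC][49-62 FREE]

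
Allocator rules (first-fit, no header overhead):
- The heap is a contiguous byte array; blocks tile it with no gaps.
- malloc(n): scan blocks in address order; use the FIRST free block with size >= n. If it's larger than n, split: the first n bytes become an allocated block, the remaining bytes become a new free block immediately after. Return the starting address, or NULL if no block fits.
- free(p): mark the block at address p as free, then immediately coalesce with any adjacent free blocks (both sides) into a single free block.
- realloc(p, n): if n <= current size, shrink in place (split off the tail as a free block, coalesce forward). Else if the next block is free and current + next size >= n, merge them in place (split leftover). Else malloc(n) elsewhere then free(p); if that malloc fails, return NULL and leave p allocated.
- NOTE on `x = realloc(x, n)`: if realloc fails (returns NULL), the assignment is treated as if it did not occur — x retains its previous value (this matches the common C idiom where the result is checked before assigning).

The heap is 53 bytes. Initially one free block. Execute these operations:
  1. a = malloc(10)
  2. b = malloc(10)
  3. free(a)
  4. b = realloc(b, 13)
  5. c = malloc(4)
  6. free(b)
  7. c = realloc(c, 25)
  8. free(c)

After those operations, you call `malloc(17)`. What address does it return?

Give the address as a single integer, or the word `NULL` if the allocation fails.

Answer: 0

Derivation:
Op 1: a = malloc(10) -> a = 0; heap: [0-9 ALLOC][10-52 FREE]
Op 2: b = malloc(10) -> b = 10; heap: [0-9 ALLOC][10-19 ALLOC][20-52 FREE]
Op 3: free(a) -> (freed a); heap: [0-9 FREE][10-19 ALLOC][20-52 FREE]
Op 4: b = realloc(b, 13) -> b = 10; heap: [0-9 FREE][10-22 ALLOC][23-52 FREE]
Op 5: c = malloc(4) -> c = 0; heap: [0-3 ALLOC][4-9 FREE][10-22 ALLOC][23-52 FREE]
Op 6: free(b) -> (freed b); heap: [0-3 ALLOC][4-52 FREE]
Op 7: c = realloc(c, 25) -> c = 0; heap: [0-24 ALLOC][25-52 FREE]
Op 8: free(c) -> (freed c); heap: [0-52 FREE]
malloc(17): first-fit scan over [0-52 FREE] -> 0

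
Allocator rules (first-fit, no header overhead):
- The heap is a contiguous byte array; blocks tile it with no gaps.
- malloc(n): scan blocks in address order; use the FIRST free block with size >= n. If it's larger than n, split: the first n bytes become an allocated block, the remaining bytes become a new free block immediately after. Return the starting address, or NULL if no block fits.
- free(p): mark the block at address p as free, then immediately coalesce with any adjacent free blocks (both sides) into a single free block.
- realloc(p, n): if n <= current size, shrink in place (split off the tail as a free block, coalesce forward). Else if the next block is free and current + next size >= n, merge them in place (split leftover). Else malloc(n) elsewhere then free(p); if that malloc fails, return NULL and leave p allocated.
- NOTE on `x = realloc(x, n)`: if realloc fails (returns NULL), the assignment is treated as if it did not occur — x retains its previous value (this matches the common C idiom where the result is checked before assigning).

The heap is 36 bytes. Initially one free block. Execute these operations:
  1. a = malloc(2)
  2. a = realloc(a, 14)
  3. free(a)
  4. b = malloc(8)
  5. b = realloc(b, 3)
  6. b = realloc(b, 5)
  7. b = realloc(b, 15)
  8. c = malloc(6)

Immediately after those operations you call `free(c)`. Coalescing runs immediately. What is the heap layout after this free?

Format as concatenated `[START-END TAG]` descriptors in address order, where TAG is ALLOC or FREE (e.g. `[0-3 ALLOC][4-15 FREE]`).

Op 1: a = malloc(2) -> a = 0; heap: [0-1 ALLOC][2-35 FREE]
Op 2: a = realloc(a, 14) -> a = 0; heap: [0-13 ALLOC][14-35 FREE]
Op 3: free(a) -> (freed a); heap: [0-35 FREE]
Op 4: b = malloc(8) -> b = 0; heap: [0-7 ALLOC][8-35 FREE]
Op 5: b = realloc(b, 3) -> b = 0; heap: [0-2 ALLOC][3-35 FREE]
Op 6: b = realloc(b, 5) -> b = 0; heap: [0-4 ALLOC][5-35 FREE]
Op 7: b = realloc(b, 15) -> b = 0; heap: [0-14 ALLOC][15-35 FREE]
Op 8: c = malloc(6) -> c = 15; heap: [0-14 ALLOC][15-20 ALLOC][21-35 FREE]
free(c): c = 15 -> block [15-20 ALLOC]; mark free, coalesce with adjacent free neighbors -> [0-14 ALLOC][15-35 FREE]

Answer: [0-14 ALLOC][15-35 FREE]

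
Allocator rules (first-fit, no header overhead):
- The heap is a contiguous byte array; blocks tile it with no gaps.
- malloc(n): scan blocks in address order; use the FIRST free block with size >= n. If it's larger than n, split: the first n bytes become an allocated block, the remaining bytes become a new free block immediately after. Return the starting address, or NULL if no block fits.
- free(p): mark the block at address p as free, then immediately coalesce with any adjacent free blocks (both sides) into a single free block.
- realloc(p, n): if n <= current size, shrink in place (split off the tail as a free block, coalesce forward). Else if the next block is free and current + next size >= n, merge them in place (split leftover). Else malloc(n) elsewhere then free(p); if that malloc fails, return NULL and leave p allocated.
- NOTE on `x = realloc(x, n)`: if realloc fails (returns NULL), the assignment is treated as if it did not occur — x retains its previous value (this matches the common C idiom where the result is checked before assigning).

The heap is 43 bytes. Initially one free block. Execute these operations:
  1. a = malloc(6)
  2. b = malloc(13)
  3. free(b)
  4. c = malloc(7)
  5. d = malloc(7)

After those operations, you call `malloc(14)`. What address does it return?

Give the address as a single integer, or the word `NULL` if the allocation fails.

Answer: 20

Derivation:
Op 1: a = malloc(6) -> a = 0; heap: [0-5 ALLOC][6-42 FREE]
Op 2: b = malloc(13) -> b = 6; heap: [0-5 ALLOC][6-18 ALLOC][19-42 FREE]
Op 3: free(b) -> (freed b); heap: [0-5 ALLOC][6-42 FREE]
Op 4: c = malloc(7) -> c = 6; heap: [0-5 ALLOC][6-12 ALLOC][13-42 FREE]
Op 5: d = malloc(7) -> d = 13; heap: [0-5 ALLOC][6-12 ALLOC][13-19 ALLOC][20-42 FREE]
malloc(14): first-fit scan over [0-5 ALLOC][6-12 ALLOC][13-19 ALLOC][20-42 FREE] -> 20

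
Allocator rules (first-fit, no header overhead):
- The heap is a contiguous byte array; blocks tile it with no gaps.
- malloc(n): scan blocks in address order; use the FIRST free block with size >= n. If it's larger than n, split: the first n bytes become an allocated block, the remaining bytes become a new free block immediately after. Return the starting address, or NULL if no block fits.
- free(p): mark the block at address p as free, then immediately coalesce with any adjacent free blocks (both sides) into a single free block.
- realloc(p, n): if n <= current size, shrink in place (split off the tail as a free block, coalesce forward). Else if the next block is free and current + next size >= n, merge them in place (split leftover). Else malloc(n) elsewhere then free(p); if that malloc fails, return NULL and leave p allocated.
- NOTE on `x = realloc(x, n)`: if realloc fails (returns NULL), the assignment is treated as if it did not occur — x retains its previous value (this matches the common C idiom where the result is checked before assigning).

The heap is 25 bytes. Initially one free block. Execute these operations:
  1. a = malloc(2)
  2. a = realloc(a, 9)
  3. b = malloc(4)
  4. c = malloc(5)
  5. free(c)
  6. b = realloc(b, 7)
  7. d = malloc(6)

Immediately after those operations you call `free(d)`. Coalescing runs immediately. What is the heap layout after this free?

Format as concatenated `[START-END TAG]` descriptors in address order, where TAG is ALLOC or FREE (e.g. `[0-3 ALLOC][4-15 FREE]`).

Op 1: a = malloc(2) -> a = 0; heap: [0-1 ALLOC][2-24 FREE]
Op 2: a = realloc(a, 9) -> a = 0; heap: [0-8 ALLOC][9-24 FREE]
Op 3: b = malloc(4) -> b = 9; heap: [0-8 ALLOC][9-12 ALLOC][13-24 FREE]
Op 4: c = malloc(5) -> c = 13; heap: [0-8 ALLOC][9-12 ALLOC][13-17 ALLOC][18-24 FREE]
Op 5: free(c) -> (freed c); heap: [0-8 ALLOC][9-12 ALLOC][13-24 FREE]
Op 6: b = realloc(b, 7) -> b = 9; heap: [0-8 ALLOC][9-15 ALLOC][16-24 FREE]
Op 7: d = malloc(6) -> d = 16; heap: [0-8 ALLOC][9-15 ALLOC][16-21 ALLOC][22-24 FREE]
free(d): d = 16 -> block [16-21 ALLOC]; mark free, coalesce with adjacent free neighbors -> [0-8 ALLOC][9-15 ALLOC][16-24 FREE]

Answer: [0-8 ALLOC][9-15 ALLOC][16-24 FREE]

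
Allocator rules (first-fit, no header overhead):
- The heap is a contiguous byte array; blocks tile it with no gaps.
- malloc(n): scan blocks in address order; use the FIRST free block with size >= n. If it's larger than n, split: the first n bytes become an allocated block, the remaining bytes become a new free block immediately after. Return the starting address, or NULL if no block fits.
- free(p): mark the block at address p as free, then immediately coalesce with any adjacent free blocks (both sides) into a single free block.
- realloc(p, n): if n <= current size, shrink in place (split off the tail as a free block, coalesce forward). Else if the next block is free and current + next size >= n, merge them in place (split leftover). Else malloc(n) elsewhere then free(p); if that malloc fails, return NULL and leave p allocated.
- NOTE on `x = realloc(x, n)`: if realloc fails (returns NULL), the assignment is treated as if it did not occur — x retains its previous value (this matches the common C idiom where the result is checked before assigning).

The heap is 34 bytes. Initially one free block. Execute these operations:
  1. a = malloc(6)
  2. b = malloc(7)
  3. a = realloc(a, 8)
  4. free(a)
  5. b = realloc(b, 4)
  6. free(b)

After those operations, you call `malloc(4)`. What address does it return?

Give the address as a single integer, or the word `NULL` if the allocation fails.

Answer: 0

Derivation:
Op 1: a = malloc(6) -> a = 0; heap: [0-5 ALLOC][6-33 FREE]
Op 2: b = malloc(7) -> b = 6; heap: [0-5 ALLOC][6-12 ALLOC][13-33 FREE]
Op 3: a = realloc(a, 8) -> a = 13; heap: [0-5 FREE][6-12 ALLOC][13-20 ALLOC][21-33 FREE]
Op 4: free(a) -> (freed a); heap: [0-5 FREE][6-12 ALLOC][13-33 FREE]
Op 5: b = realloc(b, 4) -> b = 6; heap: [0-5 FREE][6-9 ALLOC][10-33 FREE]
Op 6: free(b) -> (freed b); heap: [0-33 FREE]
malloc(4): first-fit scan over [0-33 FREE] -> 0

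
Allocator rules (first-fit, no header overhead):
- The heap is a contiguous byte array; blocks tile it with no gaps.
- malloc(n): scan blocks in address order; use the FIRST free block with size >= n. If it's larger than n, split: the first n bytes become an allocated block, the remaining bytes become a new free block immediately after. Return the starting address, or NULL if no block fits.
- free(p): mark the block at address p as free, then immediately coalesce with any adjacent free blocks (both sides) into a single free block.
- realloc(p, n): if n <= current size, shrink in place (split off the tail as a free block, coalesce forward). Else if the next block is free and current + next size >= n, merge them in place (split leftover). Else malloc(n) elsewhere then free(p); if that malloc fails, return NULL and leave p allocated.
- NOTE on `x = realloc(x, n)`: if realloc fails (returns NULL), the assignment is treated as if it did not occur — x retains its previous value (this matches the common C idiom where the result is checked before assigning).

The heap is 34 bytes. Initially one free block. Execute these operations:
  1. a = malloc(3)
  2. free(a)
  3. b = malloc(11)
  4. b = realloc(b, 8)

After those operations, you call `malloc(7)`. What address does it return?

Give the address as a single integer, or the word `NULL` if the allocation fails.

Answer: 8

Derivation:
Op 1: a = malloc(3) -> a = 0; heap: [0-2 ALLOC][3-33 FREE]
Op 2: free(a) -> (freed a); heap: [0-33 FREE]
Op 3: b = malloc(11) -> b = 0; heap: [0-10 ALLOC][11-33 FREE]
Op 4: b = realloc(b, 8) -> b = 0; heap: [0-7 ALLOC][8-33 FREE]
malloc(7): first-fit scan over [0-7 ALLOC][8-33 FREE] -> 8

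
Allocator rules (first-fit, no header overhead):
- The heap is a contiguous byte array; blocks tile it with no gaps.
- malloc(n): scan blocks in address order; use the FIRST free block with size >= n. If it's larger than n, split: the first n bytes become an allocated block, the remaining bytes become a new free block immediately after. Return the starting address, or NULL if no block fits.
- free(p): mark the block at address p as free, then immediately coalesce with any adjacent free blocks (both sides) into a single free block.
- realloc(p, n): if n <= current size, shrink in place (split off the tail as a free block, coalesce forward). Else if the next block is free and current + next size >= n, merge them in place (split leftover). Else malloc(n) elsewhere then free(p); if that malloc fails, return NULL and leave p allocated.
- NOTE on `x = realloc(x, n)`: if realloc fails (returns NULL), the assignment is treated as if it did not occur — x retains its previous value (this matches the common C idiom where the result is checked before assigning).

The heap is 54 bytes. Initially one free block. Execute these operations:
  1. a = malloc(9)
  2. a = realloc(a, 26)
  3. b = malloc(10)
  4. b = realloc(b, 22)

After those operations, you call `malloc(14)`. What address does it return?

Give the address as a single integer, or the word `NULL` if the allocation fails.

Op 1: a = malloc(9) -> a = 0; heap: [0-8 ALLOC][9-53 FREE]
Op 2: a = realloc(a, 26) -> a = 0; heap: [0-25 ALLOC][26-53 FREE]
Op 3: b = malloc(10) -> b = 26; heap: [0-25 ALLOC][26-35 ALLOC][36-53 FREE]
Op 4: b = realloc(b, 22) -> b = 26; heap: [0-25 ALLOC][26-47 ALLOC][48-53 FREE]
malloc(14): first-fit scan over [0-25 ALLOC][26-47 ALLOC][48-53 FREE] -> NULL

Answer: NULL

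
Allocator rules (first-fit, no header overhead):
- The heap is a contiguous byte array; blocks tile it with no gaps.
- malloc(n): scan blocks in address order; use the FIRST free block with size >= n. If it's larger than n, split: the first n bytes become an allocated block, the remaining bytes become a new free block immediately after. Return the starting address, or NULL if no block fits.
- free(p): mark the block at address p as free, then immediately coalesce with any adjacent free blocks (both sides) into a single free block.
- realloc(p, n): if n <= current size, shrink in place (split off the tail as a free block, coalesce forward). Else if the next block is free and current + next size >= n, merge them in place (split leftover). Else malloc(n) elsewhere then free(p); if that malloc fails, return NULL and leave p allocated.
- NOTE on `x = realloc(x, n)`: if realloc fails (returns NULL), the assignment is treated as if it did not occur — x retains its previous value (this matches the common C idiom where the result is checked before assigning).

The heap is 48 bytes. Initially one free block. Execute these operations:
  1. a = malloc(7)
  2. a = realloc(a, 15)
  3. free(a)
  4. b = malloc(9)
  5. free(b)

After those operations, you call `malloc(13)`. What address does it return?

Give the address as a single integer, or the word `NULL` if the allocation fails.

Op 1: a = malloc(7) -> a = 0; heap: [0-6 ALLOC][7-47 FREE]
Op 2: a = realloc(a, 15) -> a = 0; heap: [0-14 ALLOC][15-47 FREE]
Op 3: free(a) -> (freed a); heap: [0-47 FREE]
Op 4: b = malloc(9) -> b = 0; heap: [0-8 ALLOC][9-47 FREE]
Op 5: free(b) -> (freed b); heap: [0-47 FREE]
malloc(13): first-fit scan over [0-47 FREE] -> 0

Answer: 0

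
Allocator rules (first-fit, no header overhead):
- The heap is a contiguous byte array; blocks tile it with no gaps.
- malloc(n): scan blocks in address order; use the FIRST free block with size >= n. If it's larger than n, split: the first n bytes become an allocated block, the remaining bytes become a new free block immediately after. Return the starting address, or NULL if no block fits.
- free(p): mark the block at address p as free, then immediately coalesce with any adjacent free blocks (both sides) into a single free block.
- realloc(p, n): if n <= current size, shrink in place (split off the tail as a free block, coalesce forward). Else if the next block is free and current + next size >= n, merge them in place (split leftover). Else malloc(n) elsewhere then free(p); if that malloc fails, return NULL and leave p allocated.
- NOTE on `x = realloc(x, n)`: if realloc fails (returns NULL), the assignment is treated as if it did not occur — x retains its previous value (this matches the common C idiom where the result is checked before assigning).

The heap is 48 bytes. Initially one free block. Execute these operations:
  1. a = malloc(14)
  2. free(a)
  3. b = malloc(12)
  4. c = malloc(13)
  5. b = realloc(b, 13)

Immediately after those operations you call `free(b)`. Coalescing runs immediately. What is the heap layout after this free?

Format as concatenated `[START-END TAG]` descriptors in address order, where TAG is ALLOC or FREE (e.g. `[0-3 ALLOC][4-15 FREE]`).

Answer: [0-11 FREE][12-24 ALLOC][25-47 FREE]

Derivation:
Op 1: a = malloc(14) -> a = 0; heap: [0-13 ALLOC][14-47 FREE]
Op 2: free(a) -> (freed a); heap: [0-47 FREE]
Op 3: b = malloc(12) -> b = 0; heap: [0-11 ALLOC][12-47 FREE]
Op 4: c = malloc(13) -> c = 12; heap: [0-11 ALLOC][12-24 ALLOC][25-47 FREE]
Op 5: b = realloc(b, 13) -> b = 25; heap: [0-11 FREE][12-24 ALLOC][25-37 ALLOC][38-47 FREE]
free(b): b = 25 -> block [25-37 ALLOC]; mark free, coalesce with adjacent free neighbors -> [0-11 FREE][12-24 ALLOC][25-47 FREE]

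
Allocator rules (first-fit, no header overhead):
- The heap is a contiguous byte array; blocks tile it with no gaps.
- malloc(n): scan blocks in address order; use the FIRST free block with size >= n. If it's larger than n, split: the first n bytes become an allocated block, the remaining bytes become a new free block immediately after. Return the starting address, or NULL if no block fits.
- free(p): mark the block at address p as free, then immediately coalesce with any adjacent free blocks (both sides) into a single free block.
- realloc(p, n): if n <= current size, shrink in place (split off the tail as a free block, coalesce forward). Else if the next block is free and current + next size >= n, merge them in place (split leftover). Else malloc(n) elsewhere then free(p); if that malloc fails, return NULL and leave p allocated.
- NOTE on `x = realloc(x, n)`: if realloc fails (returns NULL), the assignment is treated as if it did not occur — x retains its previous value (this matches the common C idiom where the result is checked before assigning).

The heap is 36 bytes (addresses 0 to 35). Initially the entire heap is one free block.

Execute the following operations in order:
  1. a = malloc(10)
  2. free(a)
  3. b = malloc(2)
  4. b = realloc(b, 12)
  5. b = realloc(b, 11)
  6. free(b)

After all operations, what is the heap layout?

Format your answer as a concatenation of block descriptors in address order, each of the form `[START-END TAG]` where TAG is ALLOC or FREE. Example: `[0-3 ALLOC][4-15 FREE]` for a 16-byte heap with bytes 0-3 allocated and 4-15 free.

Answer: [0-35 FREE]

Derivation:
Op 1: a = malloc(10) -> a = 0; heap: [0-9 ALLOC][10-35 FREE]
Op 2: free(a) -> (freed a); heap: [0-35 FREE]
Op 3: b = malloc(2) -> b = 0; heap: [0-1 ALLOC][2-35 FREE]
Op 4: b = realloc(b, 12) -> b = 0; heap: [0-11 ALLOC][12-35 FREE]
Op 5: b = realloc(b, 11) -> b = 0; heap: [0-10 ALLOC][11-35 FREE]
Op 6: free(b) -> (freed b); heap: [0-35 FREE]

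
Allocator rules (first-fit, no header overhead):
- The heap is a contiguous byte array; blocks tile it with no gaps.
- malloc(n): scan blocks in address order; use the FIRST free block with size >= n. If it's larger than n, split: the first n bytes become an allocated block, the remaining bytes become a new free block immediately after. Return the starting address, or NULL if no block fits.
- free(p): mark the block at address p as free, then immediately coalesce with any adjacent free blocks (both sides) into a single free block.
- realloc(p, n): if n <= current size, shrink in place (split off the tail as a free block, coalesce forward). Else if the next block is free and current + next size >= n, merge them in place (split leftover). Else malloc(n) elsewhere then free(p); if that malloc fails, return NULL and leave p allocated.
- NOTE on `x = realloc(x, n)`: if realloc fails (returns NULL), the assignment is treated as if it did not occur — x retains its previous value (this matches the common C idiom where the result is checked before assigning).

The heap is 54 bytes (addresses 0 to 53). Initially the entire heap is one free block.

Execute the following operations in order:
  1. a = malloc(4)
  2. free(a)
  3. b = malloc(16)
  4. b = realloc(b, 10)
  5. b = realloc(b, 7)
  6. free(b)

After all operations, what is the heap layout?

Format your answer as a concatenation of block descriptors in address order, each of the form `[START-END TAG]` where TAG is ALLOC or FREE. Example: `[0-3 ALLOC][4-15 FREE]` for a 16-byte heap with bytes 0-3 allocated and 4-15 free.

Answer: [0-53 FREE]

Derivation:
Op 1: a = malloc(4) -> a = 0; heap: [0-3 ALLOC][4-53 FREE]
Op 2: free(a) -> (freed a); heap: [0-53 FREE]
Op 3: b = malloc(16) -> b = 0; heap: [0-15 ALLOC][16-53 FREE]
Op 4: b = realloc(b, 10) -> b = 0; heap: [0-9 ALLOC][10-53 FREE]
Op 5: b = realloc(b, 7) -> b = 0; heap: [0-6 ALLOC][7-53 FREE]
Op 6: free(b) -> (freed b); heap: [0-53 FREE]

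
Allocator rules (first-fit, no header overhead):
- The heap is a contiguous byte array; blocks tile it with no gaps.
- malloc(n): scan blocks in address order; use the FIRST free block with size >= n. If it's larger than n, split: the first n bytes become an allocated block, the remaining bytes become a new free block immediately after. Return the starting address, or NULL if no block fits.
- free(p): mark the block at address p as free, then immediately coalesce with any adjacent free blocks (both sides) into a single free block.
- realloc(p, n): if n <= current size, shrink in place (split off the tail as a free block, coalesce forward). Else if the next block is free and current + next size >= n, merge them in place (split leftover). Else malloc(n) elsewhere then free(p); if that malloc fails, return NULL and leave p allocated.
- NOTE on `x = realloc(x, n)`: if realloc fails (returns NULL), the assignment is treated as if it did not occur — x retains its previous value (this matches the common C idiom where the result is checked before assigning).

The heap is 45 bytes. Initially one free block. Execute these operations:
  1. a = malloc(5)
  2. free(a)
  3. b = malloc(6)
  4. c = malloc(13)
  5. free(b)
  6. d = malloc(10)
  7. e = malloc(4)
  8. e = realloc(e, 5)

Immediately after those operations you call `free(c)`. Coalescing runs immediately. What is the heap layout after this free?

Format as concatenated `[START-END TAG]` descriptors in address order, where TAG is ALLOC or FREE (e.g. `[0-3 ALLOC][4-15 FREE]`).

Op 1: a = malloc(5) -> a = 0; heap: [0-4 ALLOC][5-44 FREE]
Op 2: free(a) -> (freed a); heap: [0-44 FREE]
Op 3: b = malloc(6) -> b = 0; heap: [0-5 ALLOC][6-44 FREE]
Op 4: c = malloc(13) -> c = 6; heap: [0-5 ALLOC][6-18 ALLOC][19-44 FREE]
Op 5: free(b) -> (freed b); heap: [0-5 FREE][6-18 ALLOC][19-44 FREE]
Op 6: d = malloc(10) -> d = 19; heap: [0-5 FREE][6-18 ALLOC][19-28 ALLOC][29-44 FREE]
Op 7: e = malloc(4) -> e = 0; heap: [0-3 ALLOC][4-5 FREE][6-18 ALLOC][19-28 ALLOC][29-44 FREE]
Op 8: e = realloc(e, 5) -> e = 0; heap: [0-4 ALLOC][5-5 FREE][6-18 ALLOC][19-28 ALLOC][29-44 FREE]
free(c): c = 6 -> block [6-18 ALLOC]; mark free, coalesce with adjacent free neighbors -> [0-4 ALLOC][5-18 FREE][19-28 ALLOC][29-44 FREE]

Answer: [0-4 ALLOC][5-18 FREE][19-28 ALLOC][29-44 FREE]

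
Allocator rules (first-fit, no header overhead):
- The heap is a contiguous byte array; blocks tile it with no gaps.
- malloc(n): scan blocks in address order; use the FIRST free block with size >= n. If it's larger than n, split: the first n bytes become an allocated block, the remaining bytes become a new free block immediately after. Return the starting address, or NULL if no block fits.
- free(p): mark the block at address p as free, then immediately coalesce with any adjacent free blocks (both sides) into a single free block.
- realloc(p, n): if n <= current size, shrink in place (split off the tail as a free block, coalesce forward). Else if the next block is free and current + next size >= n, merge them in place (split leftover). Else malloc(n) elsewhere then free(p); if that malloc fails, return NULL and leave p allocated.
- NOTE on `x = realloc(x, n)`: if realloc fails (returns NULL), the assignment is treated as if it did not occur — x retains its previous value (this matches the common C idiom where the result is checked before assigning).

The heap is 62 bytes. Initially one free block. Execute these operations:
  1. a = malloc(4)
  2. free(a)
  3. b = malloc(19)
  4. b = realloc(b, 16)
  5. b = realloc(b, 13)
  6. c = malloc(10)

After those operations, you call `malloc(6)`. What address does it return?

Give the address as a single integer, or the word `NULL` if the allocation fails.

Answer: 23

Derivation:
Op 1: a = malloc(4) -> a = 0; heap: [0-3 ALLOC][4-61 FREE]
Op 2: free(a) -> (freed a); heap: [0-61 FREE]
Op 3: b = malloc(19) -> b = 0; heap: [0-18 ALLOC][19-61 FREE]
Op 4: b = realloc(b, 16) -> b = 0; heap: [0-15 ALLOC][16-61 FREE]
Op 5: b = realloc(b, 13) -> b = 0; heap: [0-12 ALLOC][13-61 FREE]
Op 6: c = malloc(10) -> c = 13; heap: [0-12 ALLOC][13-22 ALLOC][23-61 FREE]
malloc(6): first-fit scan over [0-12 ALLOC][13-22 ALLOC][23-61 FREE] -> 23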